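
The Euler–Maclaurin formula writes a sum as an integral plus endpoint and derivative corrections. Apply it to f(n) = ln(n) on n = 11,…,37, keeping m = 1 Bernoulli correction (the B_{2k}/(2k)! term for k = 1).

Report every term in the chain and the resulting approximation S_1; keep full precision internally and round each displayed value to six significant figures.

Integral: ∫_11^37 ln(x) dx = 81.2271.
½[f(11) + f(37)] = ½[2.39790 + 3.61092] = 3.00441.
Integral + boundary = 84.2315.
Correction k=1: B_{2}/2! · (f^{(1)}(37) − f^{(1)}(11)) = 1/12 · (0.0270270 − 0.0909091) = -0.00532351.

S_1 ≈ 84.2262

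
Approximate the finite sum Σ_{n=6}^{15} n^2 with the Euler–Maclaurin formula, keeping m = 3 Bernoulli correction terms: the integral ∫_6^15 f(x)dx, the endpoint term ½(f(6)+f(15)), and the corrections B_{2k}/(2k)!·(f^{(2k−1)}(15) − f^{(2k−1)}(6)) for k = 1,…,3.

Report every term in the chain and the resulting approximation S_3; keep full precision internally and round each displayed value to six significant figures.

Integral: ∫_6^15 x^2 dx = 1053.00.
Boundary: ½(f(6) + f(15)) = ½(36.0000 + 225.000) = 130.500.
So far: 1183.50.
k=1: B_{2}/(2)! × [f^{(1)}(15) − f^{(1)}(6)] = 1/12 × (30.0000 − 12.0000) = 1.50000.
Partial sum through k=1: 1185.00.
k=2: B_{4}/(4)! × [f^{(3)}(15) − f^{(3)}(6)] = −1/720 × (0.00000 − 0.00000) = 0.00000.
Partial sum through k=2: 1185.00.
k=3: B_{6}/(6)! × [f^{(5)}(15) − f^{(5)}(6)] = 1/30240 × (0.00000 − 0.00000) = 0.00000.

S_3 ≈ 1185.00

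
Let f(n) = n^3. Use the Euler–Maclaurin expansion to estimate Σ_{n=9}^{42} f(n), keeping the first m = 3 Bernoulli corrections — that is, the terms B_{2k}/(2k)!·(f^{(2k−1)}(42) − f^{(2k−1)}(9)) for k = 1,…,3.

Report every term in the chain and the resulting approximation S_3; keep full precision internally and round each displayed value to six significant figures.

Integral: ∫_9^42 x^3 dx = 776284.
Boundary: ½(f(9) + f(42)) = ½(729.000 + 74088.0) = 37408.5.
Running total after boundary: 813692.
Order-1 term: 1/12 · (5292.00 − 243.000) = 420.750.
After k=1: 814113.
Order-2 term: −1/720 · (6.00000 − 6.00000) = 0.00000.
After k=2: 814113.
Order-3 term: 1/30240 · (0.00000 − 0.00000) = 0.00000.

S_3 ≈ 814113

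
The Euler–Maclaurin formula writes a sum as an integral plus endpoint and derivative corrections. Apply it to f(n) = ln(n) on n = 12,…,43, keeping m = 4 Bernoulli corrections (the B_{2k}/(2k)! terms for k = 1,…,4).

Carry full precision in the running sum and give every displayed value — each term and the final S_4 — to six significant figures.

S_4 ≈ 104.031

Integral: ∫_12^43 ln(x) dx = 100.913.
Endpoint term: (f(12) + f(43))/2 = (2.48491 + 3.76120)/2 = 3.12305.
So far: 104.036.
Order-1 term: 1/12 · (0.0232558 − 0.0833333) = -0.00500646.
Partial sum through k=1: 104.031.
Order-2 term: −1/720 · (2.51550e-05 − 0.00115741) = 1.57257e-06.
Partial sum through k=2: 104.031.
Order-3 term: 1/30240 · (1.63256e-07 − 9.64506e-05) = -3.18411e-09.
Partial sum through k=3: 104.031.
Order-4 term: −1/1209600 · (2.64883e-09 − 2.00939e-05) = 1.66098e-11.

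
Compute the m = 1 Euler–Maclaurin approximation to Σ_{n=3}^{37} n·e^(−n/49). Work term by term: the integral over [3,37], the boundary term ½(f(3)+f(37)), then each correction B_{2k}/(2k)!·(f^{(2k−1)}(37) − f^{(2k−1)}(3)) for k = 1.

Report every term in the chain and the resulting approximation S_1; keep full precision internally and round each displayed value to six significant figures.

∫_3^37 x·e^(−x/49) dx evaluates to 416.257.
Boundary: ½(f(3) + f(37)) = ½(2.82184 + 17.3886) = 10.1052.
Running total after boundary: 426.362.
Correction k=1: B_{2}/2! · (f^{(1)}(37) − f^{(1)}(3)) = 1/12 · (0.115093 − 0.883024) = -0.0639942.

S_1 ≈ 426.298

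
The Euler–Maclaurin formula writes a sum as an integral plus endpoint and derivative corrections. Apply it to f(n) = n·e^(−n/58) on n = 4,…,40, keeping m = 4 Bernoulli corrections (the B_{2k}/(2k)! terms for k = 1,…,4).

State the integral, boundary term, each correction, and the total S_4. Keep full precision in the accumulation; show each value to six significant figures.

∫_4^40 x·e^(−x/58) dx evaluates to 504.417.
½[f(4) + f(40)] = ½[3.73344 + 20.0700] = 11.9017.
Running total after boundary: 516.319.
Correction k=1: B_{2}/2! · (f^{(1)}(40) − f^{(1)}(4)) = 1/12 · (0.155715 − 0.868989) = -0.0594395.
Partial sum through k=1: 516.259.
Correction k=2: B_{4}/4! · (f^{(3)}(40) − f^{(3)}(4)) = −1/720 · (0.000344594 − 0.000813230) = 6.50884e-07.
Partial sum through k=2: 516.259.
Correction k=3: B_{6}/6! · (f^{(5)}(40) − f^{(5)}(4)) = 1/30240 · (1.91111e-07 − 4.06701e-07) = -7.12927e-12.
Partial sum through k=3: 516.259.
Correction k=4: B_{8}/8! · (f^{(7)}(40) − f^{(7)}(4)) = −1/1209600 · (8.31710e-11 − 1.69933e-10) = 7.17282e-17.

S_4 ≈ 516.259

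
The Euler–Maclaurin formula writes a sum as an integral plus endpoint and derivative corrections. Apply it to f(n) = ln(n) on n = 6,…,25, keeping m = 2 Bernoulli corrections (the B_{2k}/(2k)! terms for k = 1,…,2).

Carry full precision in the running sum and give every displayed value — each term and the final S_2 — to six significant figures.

Integral: ∫_6^25 ln(x) dx = 50.7213.
Endpoint term: (f(6) + f(25))/2 = (1.79176 + 3.21888)/2 = 2.50532.
Integral + boundary = 53.2267.
k=1: B_{2}/(2)! × [f^{(1)}(25) − f^{(1)}(6)] = 1/12 × (0.0400000 − 0.166667) = -0.0105556.
Running total after k=1: 53.2161.
k=2: B_{4}/(4)! × [f^{(3)}(25) − f^{(3)}(6)] = −1/720 × (0.000128000 − 0.00925926) = 1.26823e-05.

S_2 ≈ 53.2161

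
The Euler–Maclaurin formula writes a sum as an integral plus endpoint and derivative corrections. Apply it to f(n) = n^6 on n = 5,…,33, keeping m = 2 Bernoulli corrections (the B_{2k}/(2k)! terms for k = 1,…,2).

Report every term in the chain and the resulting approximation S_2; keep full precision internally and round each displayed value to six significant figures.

The integral term ∫_5^33 x^6 dx = 6.08834e+09.
Boundary: ½(f(5) + f(33)) = ½(15625.0 + 1.29147e+09) = 6.45742e+08.
Running total after boundary: 6.73408e+09.
Correction k=1: B_{2}/2! · (f^{(1)}(33) − f^{(1)}(5)) = 1/12 · (2.34812e+08 − 18750.0) = 1.95661e+07.
Partial sum through k=1: 6.75365e+09.
Correction k=2: B_{4}/4! · (f^{(3)}(33) − f^{(3)}(5)) = −1/720 · (4.31244e+06 − 15000.0) = -5968.67.

S_2 ≈ 6.75364e+09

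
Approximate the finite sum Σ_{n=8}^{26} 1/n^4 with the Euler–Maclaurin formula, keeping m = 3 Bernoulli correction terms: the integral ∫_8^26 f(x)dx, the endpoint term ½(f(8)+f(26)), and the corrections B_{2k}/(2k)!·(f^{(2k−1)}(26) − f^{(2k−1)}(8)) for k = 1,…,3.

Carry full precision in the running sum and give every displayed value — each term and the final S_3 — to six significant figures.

S_3 ≈ 0.000765308

Integral: ∫_8^26 1/x^4 dx = 0.000632076.
Endpoint term: (f(8) + f(26))/2 = (0.000244141 + 2.18830e-06)/2 = 0.000123164.
Integral + boundary = 0.000755241.
k=1: B_{2}/(2)! × [f^{(1)}(26) − f^{(1)}(8)] = 1/12 × (-3.36661e-07 − (-0.000122070)) = 1.01445e-05.
After k=1: 0.000765385.
k=2: B_{4}/(4)! × [f^{(3)}(26) − f^{(3)}(8)] = −1/720 × (-1.49406e-08 − (-5.72205e-05)) = -7.94521e-08.
After k=2: 0.000765306.
k=3: B_{6}/(6)! × [f^{(5)}(26) − f^{(5)}(8)] = 1/30240 × (-1.23768e-09 − (-5.00679e-05)) = 1.65564e-09.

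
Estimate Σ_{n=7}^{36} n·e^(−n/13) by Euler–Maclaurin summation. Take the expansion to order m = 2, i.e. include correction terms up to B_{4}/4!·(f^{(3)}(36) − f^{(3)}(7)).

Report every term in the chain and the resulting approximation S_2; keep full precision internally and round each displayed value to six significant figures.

S_2 ≈ 114.941

The integral term ∫_7^36 x·e^(−x/13) dx = 111.801.
½[f(7) + f(36)] = ½[4.08552 + 2.25757] = 3.17154.
Running total after boundary: 114.973.
Correction k=1: B_{2}/2! · (f^{(1)}(36) − f^{(1)}(7)) = 1/12 · (-0.110949 − 0.269375) = -0.0316936.
Partial sum through k=1: 114.941.
Correction k=2: B_{4}/4! · (f^{(3)}(36) − f^{(3)}(7)) = −1/720 · (8.56307e-05 − 0.00850098) = 1.16880e-05.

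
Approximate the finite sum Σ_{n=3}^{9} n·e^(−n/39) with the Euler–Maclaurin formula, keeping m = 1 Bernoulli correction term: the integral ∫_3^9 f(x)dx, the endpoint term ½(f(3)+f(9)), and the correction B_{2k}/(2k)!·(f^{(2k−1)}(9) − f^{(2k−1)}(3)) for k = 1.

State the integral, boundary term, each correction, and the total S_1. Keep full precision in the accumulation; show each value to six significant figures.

S_1 ≈ 35.4423

∫_3^9 x·e^(−x/39) dx evaluates to 30.5010.
½[f(3) + f(9)] = ½[2.77788 + 7.14530] = 4.96159.
Integral + boundary = 35.4626.
k=1: B_{2}/(2)! × [f^{(1)}(9) − f^{(1)}(3)] = 1/12 × (0.610710 − 0.854733) = -0.0203353.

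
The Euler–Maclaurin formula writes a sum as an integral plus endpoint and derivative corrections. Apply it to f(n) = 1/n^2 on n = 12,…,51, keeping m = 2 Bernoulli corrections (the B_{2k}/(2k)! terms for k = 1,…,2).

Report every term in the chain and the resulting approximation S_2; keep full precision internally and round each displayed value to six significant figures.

S_2 ≈ 0.0674850

Integral: ∫_12^51 1/x^2 dx = 0.0637255.
Endpoint term: (f(12) + f(51))/2 = (0.00694444 + 0.000384468)/2 = 0.00366446.
So far: 0.0673899.
k=1: B_{2}/(2)! × [f^{(1)}(51) − f^{(1)}(12)] = 1/12 × (-1.50772e-05 − (-0.00115741)) = 9.51942e-05.
After k=1: 0.0674851.
k=2: B_{4}/(4)! × [f^{(3)}(51) − f^{(3)}(12)] = −1/720 × (-6.95601e-08 − (-9.64506e-05)) = -1.33863e-07.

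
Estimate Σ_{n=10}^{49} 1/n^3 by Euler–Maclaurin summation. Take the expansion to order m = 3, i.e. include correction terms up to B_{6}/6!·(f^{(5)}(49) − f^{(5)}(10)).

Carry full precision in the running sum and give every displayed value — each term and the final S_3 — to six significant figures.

S_3 ≈ 0.00532088

∫_10^49 1/x^3 dx evaluates to 0.00479175.
Boundary: ½(f(10) + f(49)) = ½(0.00100000 + 8.49986e-06) = 0.000504250.
Integral + boundary = 0.00529600.
k=1: B_{2}/(2)! × [f^{(1)}(49) − f^{(1)}(10)] = 1/12 × (-5.20400e-07 − (-0.000300000)) = 2.49566e-05.
After k=1: 0.00532096.
k=2: B_{4}/(4)! × [f^{(3)}(49) − f^{(3)}(10)] = −1/720 × (-4.33486e-09 − (-6.00000e-05)) = -8.33273e-08.
After k=2: 0.00532088.
k=3: B_{6}/(6)! × [f^{(5)}(49) − f^{(5)}(10)] = 1/30240 × (-7.58284e-11 − (-2.52000e-05)) = 8.33331e-10.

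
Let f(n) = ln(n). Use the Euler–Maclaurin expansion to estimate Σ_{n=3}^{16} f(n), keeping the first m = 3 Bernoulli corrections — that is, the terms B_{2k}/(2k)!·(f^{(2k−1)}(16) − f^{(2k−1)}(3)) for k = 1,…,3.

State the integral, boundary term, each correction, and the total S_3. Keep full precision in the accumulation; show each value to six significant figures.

Integral: ∫_3^16 ln(x) dx = 28.0656.
Endpoint term: (f(3) + f(16))/2 = (1.09861 + 2.77259)/2 = 1.93560.
Running total after boundary: 30.0012.
Correction k=1: B_{2}/2! · (f^{(1)}(16) − f^{(1)}(3)) = 1/12 · (0.0625000 − 0.333333) = -0.0225694.
Partial sum through k=1: 29.9786.
Correction k=2: B_{4}/4! · (f^{(3)}(16) − f^{(3)}(3)) = −1/720 · (0.000488281 − 0.0740741) = 0.000102202.
Partial sum through k=2: 29.9787.
Correction k=3: B_{6}/6! · (f^{(5)}(16) − f^{(5)}(3)) = 1/30240 · (2.28882e-05 − 0.0987654) = -3.26530e-06.

S_3 ≈ 29.9787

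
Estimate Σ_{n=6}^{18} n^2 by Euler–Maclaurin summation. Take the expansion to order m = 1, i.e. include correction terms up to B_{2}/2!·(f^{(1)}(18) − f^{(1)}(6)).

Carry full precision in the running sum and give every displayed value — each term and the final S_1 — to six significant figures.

S_1 ≈ 2054.00

Integral: ∫_6^18 x^2 dx = 1872.00.
Endpoint term: (f(6) + f(18))/2 = (36.0000 + 324.000)/2 = 180.000.
Integral + boundary = 2052.00.
k=1: B_{2}/(2)! × [f^{(1)}(18) − f^{(1)}(6)] = 1/12 × (36.0000 − 12.0000) = 2.00000.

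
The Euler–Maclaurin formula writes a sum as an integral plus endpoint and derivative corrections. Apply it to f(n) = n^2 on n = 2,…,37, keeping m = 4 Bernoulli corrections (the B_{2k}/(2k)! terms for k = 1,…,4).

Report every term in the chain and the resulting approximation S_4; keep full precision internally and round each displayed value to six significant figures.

S_4 ≈ 17574.0

Integral: ∫_2^37 x^2 dx = 16881.7.
½[f(2) + f(37)] = ½[4.00000 + 1369.00] = 686.500.
Integral + boundary = 17568.2.
k=1: B_{2}/(2)! × [f^{(1)}(37) − f^{(1)}(2)] = 1/12 × (74.0000 − 4.00000) = 5.83333.
Partial sum through k=1: 17574.0.
k=2: B_{4}/(4)! × [f^{(3)}(37) − f^{(3)}(2)] = −1/720 × (0.00000 − 0.00000) = 0.00000.
Partial sum through k=2: 17574.0.
k=3: B_{6}/(6)! × [f^{(5)}(37) − f^{(5)}(2)] = 1/30240 × (0.00000 − 0.00000) = 0.00000.
Partial sum through k=3: 17574.0.
k=4: B_{8}/(8)! × [f^{(7)}(37) − f^{(7)}(2)] = −1/1209600 × (0.00000 − 0.00000) = 0.00000.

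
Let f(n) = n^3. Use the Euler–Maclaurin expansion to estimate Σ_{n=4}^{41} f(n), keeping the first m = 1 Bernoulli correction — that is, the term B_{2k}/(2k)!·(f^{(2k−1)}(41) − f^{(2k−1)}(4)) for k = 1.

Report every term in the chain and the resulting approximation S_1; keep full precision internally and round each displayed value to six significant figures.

The integral term ∫_4^41 x^3 dx = 706376.
Boundary: ½(f(4) + f(41)) = ½(64.0000 + 68921.0) = 34492.5.
So far: 740869.
k=1: B_{2}/(2)! × [f^{(1)}(41) − f^{(1)}(4)] = 1/12 × (5043.00 − 48.0000) = 416.250.

S_1 ≈ 741285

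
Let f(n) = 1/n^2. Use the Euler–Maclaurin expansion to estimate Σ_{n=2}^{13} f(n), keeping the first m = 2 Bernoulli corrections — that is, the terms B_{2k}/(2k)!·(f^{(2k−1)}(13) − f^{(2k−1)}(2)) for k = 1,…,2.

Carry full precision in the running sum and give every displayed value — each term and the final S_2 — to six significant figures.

S_2 ≈ 0.570751

Integral: ∫_2^13 1/x^2 dx = 0.423077.
Boundary: ½(f(2) + f(13)) = ½(0.250000 + 0.00591716) = 0.127959.
Running total after boundary: 0.551036.
Order-1 term: 1/12 · (-0.000910332 − (-0.250000)) = 0.0207575.
After k=1: 0.571793.
Order-2 term: −1/720 · (-6.46390e-05 − (-0.750000)) = -0.00104158.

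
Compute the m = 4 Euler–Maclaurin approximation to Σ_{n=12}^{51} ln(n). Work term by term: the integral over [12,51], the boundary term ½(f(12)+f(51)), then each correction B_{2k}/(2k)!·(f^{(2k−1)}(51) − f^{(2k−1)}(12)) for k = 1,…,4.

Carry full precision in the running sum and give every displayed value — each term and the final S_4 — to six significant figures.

S_4 ≈ 134.907

The integral term ∫_12^51 ln(x) dx = 131.704.
Boundary: ½(f(12) + f(51)) = ½(2.48491 + 3.93183) = 3.20837.
Running total after boundary: 134.913.
Correction k=1: B_{2}/2! · (f^{(1)}(51) − f^{(1)}(12)) = 1/12 · (0.0196078 − 0.0833333) = -0.00531046.
Partial sum through k=1: 134.907.
Correction k=2: B_{4}/4! · (f^{(3)}(51) − f^{(3)}(12)) = −1/720 · (1.50772e-05 − 0.00115741) = 1.58657e-06.
Partial sum through k=2: 134.907.
Correction k=3: B_{6}/6! · (f^{(5)}(51) − f^{(5)}(12)) = 1/30240 · (6.95601e-08 − 9.64506e-05) = -3.18720e-09.
Partial sum through k=3: 134.907.
Correction k=4: B_{8}/8! · (f^{(7)}(51) − f^{(7)}(12)) = −1/1209600 · (8.02308e-10 − 2.00939e-05) = 1.66113e-11.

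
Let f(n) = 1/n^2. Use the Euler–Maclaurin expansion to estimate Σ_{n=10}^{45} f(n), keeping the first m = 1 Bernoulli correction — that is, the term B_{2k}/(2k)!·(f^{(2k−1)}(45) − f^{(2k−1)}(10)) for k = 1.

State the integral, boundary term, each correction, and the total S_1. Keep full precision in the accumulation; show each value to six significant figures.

S_1 ≈ 0.0831895

Integral: ∫_10^45 1/x^2 dx = 0.0777778.
Endpoint term: (f(10) + f(45))/2 = (0.0100000 + 0.000493827)/2 = 0.00524691.
So far: 0.0830247.
k=1: B_{2}/(2)! × [f^{(1)}(45) − f^{(1)}(10)] = 1/12 × (-2.19479e-05 − (-0.00200000)) = 0.000164838.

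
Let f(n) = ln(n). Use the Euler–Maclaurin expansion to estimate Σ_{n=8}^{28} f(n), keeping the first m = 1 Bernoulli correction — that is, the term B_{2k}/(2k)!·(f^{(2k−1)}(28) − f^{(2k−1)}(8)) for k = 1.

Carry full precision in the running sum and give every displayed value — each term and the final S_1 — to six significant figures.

Integral: ∫_8^28 ln(x) dx = 56.6662.
Endpoint term: (f(8) + f(28))/2 = (2.07944 + 3.33220)/2 = 2.70582.
Running total after boundary: 59.3720.
k=1: B_{2}/(2)! × [f^{(1)}(28) − f^{(1)}(8)] = 1/12 × (0.0357143 − 0.125000) = -0.00744048.

S_1 ≈ 59.3646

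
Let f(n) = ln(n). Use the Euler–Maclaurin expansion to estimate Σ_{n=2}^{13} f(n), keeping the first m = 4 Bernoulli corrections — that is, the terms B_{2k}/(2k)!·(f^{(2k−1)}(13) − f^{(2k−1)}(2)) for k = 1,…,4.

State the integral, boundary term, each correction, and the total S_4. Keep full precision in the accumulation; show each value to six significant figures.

S_4 ≈ 22.5522

The integral term ∫_2^13 ln(x) dx = 20.9580.
Boundary: ½(f(2) + f(13)) = ½(0.693147 + 2.56495) = 1.62905.
Integral + boundary = 22.5871.
k=1: B_{2}/(2)! × [f^{(1)}(13) − f^{(1)}(2)] = 1/12 × (0.0769231 − 0.500000) = -0.0352564.
After k=1: 22.5518.
k=2: B_{4}/(4)! × [f^{(3)}(13) − f^{(3)}(2)] = −1/720 × (0.000910332 − 0.250000) = 0.000345958.
After k=2: 22.5522.
k=3: B_{6}/(6)! × [f^{(5)}(13) − f^{(5)}(2)] = 1/30240 × (6.46390e-05 − 0.750000) = -2.47994e-05.
After k=3: 22.5522.
k=4: B_{8}/(8)! × [f^{(7)}(13) − f^{(7)}(2)] = −1/1209600 × (1.14744e-05 − 5.62500) = 4.65029e-06.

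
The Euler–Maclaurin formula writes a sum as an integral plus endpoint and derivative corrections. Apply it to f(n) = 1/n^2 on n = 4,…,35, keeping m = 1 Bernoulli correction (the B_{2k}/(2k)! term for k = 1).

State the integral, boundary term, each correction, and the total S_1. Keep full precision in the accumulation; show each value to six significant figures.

Integral: ∫_4^35 1/x^2 dx = 0.221429.
Endpoint term: (f(4) + f(35))/2 = (0.0625000 + 0.000816327)/2 = 0.0316582.
Running total after boundary: 0.253087.
Correction k=1: B_{2}/2! · (f^{(1)}(35) − f^{(1)}(4)) = 1/12 · (-4.66472e-05 − (-0.0312500)) = 0.00260028.

S_1 ≈ 0.255687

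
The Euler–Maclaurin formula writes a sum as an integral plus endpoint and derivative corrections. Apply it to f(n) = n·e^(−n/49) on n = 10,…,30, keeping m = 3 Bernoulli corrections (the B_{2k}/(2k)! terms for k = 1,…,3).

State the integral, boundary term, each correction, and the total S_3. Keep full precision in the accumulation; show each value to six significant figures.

S_3 ≈ 270.887

Integral: ∫_10^30 x·e^(−x/49) dx = 258.714.
½[f(10) + f(30)] = ½[8.15396 + 16.2640] = 12.2090.
So far: 270.923.
k=1: B_{2}/(2)! × [f^{(1)}(30) − f^{(1)}(10)] = 1/12 × (0.210215 − 0.648988) = -0.0365645.
Partial sum through k=1: 270.887.
k=2: B_{4}/(4)! × [f^{(3)}(30) − f^{(3)}(10)] = −1/720 × (0.000539142 − 0.000949513) = 5.69960e-07.
Partial sum through k=2: 270.887.
k=3: B_{6}/(6)! × [f^{(5)}(30) − f^{(5)}(10)] = 1/30240 × (4.12633e-07 − 6.78353e-07) = -8.78706e-12.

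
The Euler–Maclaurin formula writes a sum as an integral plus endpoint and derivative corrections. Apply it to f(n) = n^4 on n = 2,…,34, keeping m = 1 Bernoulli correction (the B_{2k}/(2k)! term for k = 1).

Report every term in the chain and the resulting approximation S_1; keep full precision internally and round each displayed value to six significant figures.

S_1 ≈ 9.76835e+06

The integral term ∫_2^34 x^4 dx = 9.08708e+06.
Boundary: ½(f(2) + f(34)) = ½(16.0000 + 1.33634e+06) = 668176.
Integral + boundary = 9.75525e+06.
Order-1 term: 1/12 · (157216 − 32.0000) = 13098.7.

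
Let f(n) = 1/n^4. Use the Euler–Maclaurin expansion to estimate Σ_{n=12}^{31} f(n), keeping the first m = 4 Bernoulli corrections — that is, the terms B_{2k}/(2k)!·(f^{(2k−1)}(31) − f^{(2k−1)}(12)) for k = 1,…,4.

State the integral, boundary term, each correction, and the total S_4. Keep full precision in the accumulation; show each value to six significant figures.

S_4 ≈ 0.000207690

The integral term ∫_12^31 1/x^4 dx = 0.000181712.
½[f(12) + f(31)] = ½[4.82253e-05 + 1.08281e-06] = 2.46541e-05.
So far: 0.000206366.
Order-1 term: 1/12 · (-1.39718e-07 − (-1.60751e-05)) = 1.32795e-06.
After k=1: 0.000207694.
Order-2 term: −1/720 · (-4.36164e-09 − (-3.34898e-06)) = -4.64530e-09.
After k=2: 0.000207690.
Order-3 term: 1/30240 · (-2.54164e-10 − (-1.30238e-06)) = 4.30598e-11.
After k=3: 0.000207690.
Order-4 term: −1/1209600 · (-2.38031e-11 − (-8.13988e-07)) = -6.72920e-13.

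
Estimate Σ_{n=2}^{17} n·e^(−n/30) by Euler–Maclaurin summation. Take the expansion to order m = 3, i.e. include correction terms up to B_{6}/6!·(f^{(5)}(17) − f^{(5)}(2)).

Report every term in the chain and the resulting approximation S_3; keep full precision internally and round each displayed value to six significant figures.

∫_2^17 x·e^(−x/30) dx evaluates to 98.0334.
½[f(2) + f(17)] = ½[1.87101 + 9.64603] = 5.75852.
Running total after boundary: 103.792.
Order-1 term: 1/12 · (0.245879 − 0.873140) = -0.0522717.
After k=1: 103.740.
Order-2 term: −1/720 · (0.00153412 − 0.00304906) = 2.10409e-06.
After k=2: 103.740.
Order-3 term: 1/30240 · (3.10560e-06 − 5.69774e-06) = -8.57189e-11.

S_3 ≈ 103.740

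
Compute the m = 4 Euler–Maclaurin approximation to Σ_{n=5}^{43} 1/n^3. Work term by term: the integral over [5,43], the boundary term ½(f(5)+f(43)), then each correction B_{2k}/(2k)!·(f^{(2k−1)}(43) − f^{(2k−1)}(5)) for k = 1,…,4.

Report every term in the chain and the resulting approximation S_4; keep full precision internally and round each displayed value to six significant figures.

S_4 ≈ 0.0241307

∫_5^43 1/x^3 dx evaluates to 0.0197296.
Endpoint term: (f(5) + f(43))/2 = (0.00800000 + 1.25775e-05)/2 = 0.00400629.
Integral + boundary = 0.0237359.
Correction k=1: B_{2}/2! · (f^{(1)}(43) − f^{(1)}(5)) = 1/12 · (-8.77501e-07 − (-0.00480000)) = 0.000399927.
Partial sum through k=1: 0.0241358.
Correction k=2: B_{4}/4! · (f^{(3)}(43) − f^{(3)}(5)) = −1/720 · (-9.49162e-09 − (-0.00384000)) = -5.33332e-06.
Partial sum through k=2: 0.0241305.
Correction k=3: B_{6}/6! · (f^{(5)}(43) − f^{(5)}(5)) = 1/30240 · (-2.15602e-10 − (-0.00645120)) = 2.13333e-07.
Partial sum through k=3: 0.0241307.
Correction k=4: B_{8}/8! · (f^{(7)}(43) − f^{(7)}(5)) = −1/1209600 · (-8.39554e-12 − (-0.0185795)) = -1.53600e-08.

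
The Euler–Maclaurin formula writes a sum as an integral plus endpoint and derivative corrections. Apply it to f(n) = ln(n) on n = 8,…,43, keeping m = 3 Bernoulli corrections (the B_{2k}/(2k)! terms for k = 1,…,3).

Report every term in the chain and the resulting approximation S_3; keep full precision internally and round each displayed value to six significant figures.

S_3 ≈ 113.008

The integral term ∫_8^43 ln(x) dx = 110.096.
½[f(8) + f(43)] = ½[2.07944 + 3.76120] = 2.92032.
Integral + boundary = 113.016.
k=1: B_{2}/(2)! × [f^{(1)}(43) − f^{(1)}(8)] = 1/12 × (0.0232558 − 0.125000) = -0.00847868.
Partial sum through k=1: 113.008.
k=2: B_{4}/(4)! × [f^{(3)}(43) − f^{(3)}(8)] = −1/720 × (2.51550e-05 − 0.00390625) = 5.39041e-06.
Partial sum through k=2: 113.008.
k=3: B_{6}/(6)! × [f^{(5)}(43) − f^{(5)}(8)] = 1/30240 × (1.63256e-07 − 0.000732422) = -2.42149e-08.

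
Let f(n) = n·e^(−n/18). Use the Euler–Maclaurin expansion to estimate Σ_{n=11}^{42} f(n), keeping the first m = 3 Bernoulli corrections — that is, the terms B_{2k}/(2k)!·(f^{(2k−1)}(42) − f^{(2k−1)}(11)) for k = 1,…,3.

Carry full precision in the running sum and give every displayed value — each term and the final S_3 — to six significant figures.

Integral: ∫_11^42 x·e^(−x/18) dx = 178.584.
Endpoint term: (f(11) + f(42))/2 = (5.97022 + 4.07282)/2 = 5.02152.
Integral + boundary = 183.606.
Order-1 term: 1/12 · (-0.129296 − 0.211068) = -0.0283637.
Partial sum through k=1: 183.578.
Order-2 term: −1/720 · (0.000199531 − 0.00400174) = 5.28084e-06.
Partial sum through k=2: 183.578.
Order-3 term: 1/30240 · (2.46334e-06 − 2.26915e-05) = -6.68919e-10.

S_3 ≈ 183.578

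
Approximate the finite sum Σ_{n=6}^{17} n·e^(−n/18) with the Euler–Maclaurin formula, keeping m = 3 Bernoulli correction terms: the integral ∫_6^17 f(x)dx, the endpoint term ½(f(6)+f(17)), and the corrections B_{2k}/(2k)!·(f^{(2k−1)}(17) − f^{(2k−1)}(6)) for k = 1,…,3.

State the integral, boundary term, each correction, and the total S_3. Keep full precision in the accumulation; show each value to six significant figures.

∫_6^17 x·e^(−x/18) dx evaluates to 64.5373.
Endpoint term: (f(6) + f(17))/2 = (4.29919 + 6.61122)/2 = 5.45521.
Integral + boundary = 69.9925.
Correction k=1: B_{2}/2! · (f^{(1)}(17) − f^{(1)}(6)) = 1/12 · (0.0216053 − 0.477688) = -0.0380069.
Running total after k=1: 69.9545.
Correction k=2: B_{4}/4! · (f^{(3)}(17) − f^{(3)}(6)) = −1/720 · (0.00246727 − 0.00589738) = 4.76403e-06.
Running total after k=2: 69.9545.
Correction k=3: B_{6}/6! · (f^{(5)}(17) − f^{(5)}(6)) = 1/30240 · (1.50243e-05 − 3.18531e-05) = -5.56510e-10.

S_3 ≈ 69.9545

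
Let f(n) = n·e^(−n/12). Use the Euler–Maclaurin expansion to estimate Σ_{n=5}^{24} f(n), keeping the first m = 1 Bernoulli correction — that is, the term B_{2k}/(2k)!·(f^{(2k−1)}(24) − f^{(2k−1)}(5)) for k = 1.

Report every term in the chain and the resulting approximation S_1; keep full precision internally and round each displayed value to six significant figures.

The integral term ∫_5^24 x·e^(−x/12) dx = 76.0202.
Boundary: ½(f(5) + f(24)) = ½(3.29620 + 3.24805) = 3.27212.
Running total after boundary: 79.2924.
k=1: B_{2}/(2)! × [f^{(1)}(24) − f^{(1)}(5)] = 1/12 × (-0.135335 − 0.384557) = -0.0433244.

S_1 ≈ 79.2490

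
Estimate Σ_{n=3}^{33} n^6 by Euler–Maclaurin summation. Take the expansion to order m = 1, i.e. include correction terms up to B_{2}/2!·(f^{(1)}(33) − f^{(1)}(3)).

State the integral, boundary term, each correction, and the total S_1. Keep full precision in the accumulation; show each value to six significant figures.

The integral term ∫_3^33 x^6 dx = 6.08835e+09.
½[f(3) + f(33)] = ½[729.000 + 1.29147e+09] = 6.45734e+08.
Integral + boundary = 6.73408e+09.
Order-1 term: 1/12 · (2.34812e+08 − 1458.00) = 1.95676e+07.

S_1 ≈ 6.75365e+09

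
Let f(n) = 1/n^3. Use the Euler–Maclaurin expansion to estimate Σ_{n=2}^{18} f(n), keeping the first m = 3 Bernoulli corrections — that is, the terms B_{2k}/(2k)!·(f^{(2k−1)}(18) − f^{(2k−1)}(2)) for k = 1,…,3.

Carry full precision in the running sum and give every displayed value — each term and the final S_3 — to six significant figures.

S_3 ≈ 0.200689

The integral term ∫_2^18 1/x^3 dx = 0.123457.
Boundary: ½(f(2) + f(18)) = ½(0.125000 + 0.000171468) = 0.0625857.
Running total after boundary: 0.186043.
Order-1 term: 1/12 · (-2.85780e-05 − (-0.187500)) = 0.0156226.
Running total after k=1: 0.201665.
Order-2 term: −1/720 · (-1.76407e-06 − (-0.937500)) = -0.00130208.
Running total after k=2: 0.200363.
Order-3 term: 1/30240 · (-2.28676e-07 − (-9.84375)) = 0.000325521.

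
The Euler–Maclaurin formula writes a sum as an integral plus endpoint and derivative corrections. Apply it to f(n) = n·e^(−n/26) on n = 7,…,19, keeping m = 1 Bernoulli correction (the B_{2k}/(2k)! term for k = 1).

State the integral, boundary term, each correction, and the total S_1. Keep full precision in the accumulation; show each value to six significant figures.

The integral term ∫_7^19 x·e^(−x/26) dx = 92.0837.
½[f(7) + f(19)] = ½[5.34777 + 9.14923] = 7.24850.
Integral + boundary = 99.3322.
k=1: B_{2}/(2)! × [f^{(1)}(19) − f^{(1)}(7)] = 1/12 × (0.129645 − 0.558284) = -0.0357199.

S_1 ≈ 99.2964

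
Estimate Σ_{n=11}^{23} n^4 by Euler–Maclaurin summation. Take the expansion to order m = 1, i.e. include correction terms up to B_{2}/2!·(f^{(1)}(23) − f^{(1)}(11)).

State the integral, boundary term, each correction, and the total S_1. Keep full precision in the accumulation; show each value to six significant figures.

S_1 ≈ 1.40591e+06

The integral term ∫_11^23 x^4 dx = 1.25506e+06.
Boundary: ½(f(11) + f(23)) = ½(14641.0 + 279841) = 147241.
Running total after boundary: 1.40230e+06.
Correction k=1: B_{2}/2! · (f^{(1)}(23) − f^{(1)}(11)) = 1/12 · (48668.0 − 5324.00) = 3612.00.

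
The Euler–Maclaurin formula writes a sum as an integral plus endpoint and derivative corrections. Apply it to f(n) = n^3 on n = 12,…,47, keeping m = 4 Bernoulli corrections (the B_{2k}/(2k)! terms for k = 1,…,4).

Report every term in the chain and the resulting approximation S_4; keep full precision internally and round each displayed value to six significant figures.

S_4 ≈ 1.26803e+06

Integral: ∫_12^47 x^3 dx = 1.21474e+06.
Endpoint term: (f(12) + f(47))/2 = (1728.00 + 103823)/2 = 52775.5.
Integral + boundary = 1.26751e+06.
Order-1 term: 1/12 · (6627.00 − 432.000) = 516.250.
Partial sum through k=1: 1.26803e+06.
Order-2 term: −1/720 · (6.00000 − 6.00000) = 0.00000.
Partial sum through k=2: 1.26803e+06.
Order-3 term: 1/30240 · (0.00000 − 0.00000) = 0.00000.
Partial sum through k=3: 1.26803e+06.
Order-4 term: −1/1209600 · (0.00000 − 0.00000) = 0.00000.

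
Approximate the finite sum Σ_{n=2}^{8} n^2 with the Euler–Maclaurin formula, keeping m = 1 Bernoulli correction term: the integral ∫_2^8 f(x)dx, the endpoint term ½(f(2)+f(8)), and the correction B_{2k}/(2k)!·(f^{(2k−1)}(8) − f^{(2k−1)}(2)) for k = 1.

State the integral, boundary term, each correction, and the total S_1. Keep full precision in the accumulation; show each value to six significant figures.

S_1 ≈ 203.000

Integral: ∫_2^8 x^2 dx = 168.000.
Endpoint term: (f(2) + f(8))/2 = (4.00000 + 64.0000)/2 = 34.0000.
Integral + boundary = 202.000.
k=1: B_{2}/(2)! × [f^{(1)}(8) − f^{(1)}(2)] = 1/12 × (16.0000 − 4.00000) = 1.00000.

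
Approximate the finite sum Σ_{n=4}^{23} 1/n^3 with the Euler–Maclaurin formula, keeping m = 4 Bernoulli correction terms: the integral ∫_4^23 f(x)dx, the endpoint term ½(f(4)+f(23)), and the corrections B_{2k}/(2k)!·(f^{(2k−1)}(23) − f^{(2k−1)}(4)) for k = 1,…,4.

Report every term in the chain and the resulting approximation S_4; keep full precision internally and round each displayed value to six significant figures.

S_4 ≈ 0.0391149

Integral: ∫_4^23 1/x^3 dx = 0.0303048.
½[f(4) + f(23)] = ½[0.0156250 + 8.21895e-05] = 0.00785359.
So far: 0.0381584.
k=1: B_{2}/(2)! × [f^{(1)}(23) − f^{(1)}(4)] = 1/12 × (-1.07204e-05 − (-0.0117188)) = 0.000975669.
Running total after k=1: 0.0391341.
k=2: B_{4}/(4)! × [f^{(3)}(23) − f^{(3)}(4)] = −1/720 × (-4.05307e-07 − (-0.0146484)) = -2.03445e-05.
Running total after k=2: 0.0391137.
k=3: B_{6}/(6)! × [f^{(5)}(23) − f^{(5)}(4)] = 1/30240 × (-3.21794e-08 − (-0.0384521)) = 1.27156e-06.
Running total after k=3: 0.0391150.
k=4: B_{8}/(8)! × [f^{(7)}(23) − f^{(7)}(4)] = −1/1209600 × (-4.37980e-09 − (-0.173035)) = -1.43051e-07.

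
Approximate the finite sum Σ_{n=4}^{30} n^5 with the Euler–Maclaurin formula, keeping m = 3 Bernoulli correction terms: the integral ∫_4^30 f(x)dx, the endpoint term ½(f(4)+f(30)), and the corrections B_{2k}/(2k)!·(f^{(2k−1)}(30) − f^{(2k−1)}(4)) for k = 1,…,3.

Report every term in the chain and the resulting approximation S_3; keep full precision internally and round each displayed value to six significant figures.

S_3 ≈ 1.33987e+08

Integral: ∫_4^30 x^5 dx = 1.21499e+08.
Boundary: ½(f(4) + f(30)) = ½(1024.00 + 2.43000e+07) = 1.21505e+07.
So far: 1.33650e+08.
k=1: B_{2}/(2)! × [f^{(1)}(30) − f^{(1)}(4)] = 1/12 × (4.05000e+06 − 1280.00) = 337393.
Partial sum through k=1: 1.33987e+08.
k=2: B_{4}/(4)! × [f^{(3)}(30) − f^{(3)}(4)] = −1/720 × (54000.0 − 960.000) = -73.6667.
Partial sum through k=2: 1.33987e+08.
k=3: B_{6}/(6)! × [f^{(5)}(30) − f^{(5)}(4)] = 1/30240 × (120.000 − 120.000) = 0.00000.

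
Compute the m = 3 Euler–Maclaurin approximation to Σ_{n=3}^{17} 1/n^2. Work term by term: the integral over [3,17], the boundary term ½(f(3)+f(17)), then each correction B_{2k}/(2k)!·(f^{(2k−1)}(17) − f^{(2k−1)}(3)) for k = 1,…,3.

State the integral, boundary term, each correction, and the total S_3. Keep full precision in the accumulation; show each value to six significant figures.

S_3 ≈ 0.337808

Integral: ∫_3^17 1/x^2 dx = 0.274510.
Endpoint term: (f(3) + f(17))/2 = (0.111111 + 0.00346021)/2 = 0.0572857.
Integral + boundary = 0.331795.
Order-1 term: 1/12 · (-0.000407083 − (-0.0740741)) = 0.00613892.
Partial sum through k=1: 0.337934.
Order-2 term: −1/720 · (-1.69031e-05 − (-0.0987654)) = -0.000137151.
Partial sum through k=2: 0.337797.
Order-3 term: 1/30240 · (-1.75465e-06 − (-0.329218)) = 1.08868e-05.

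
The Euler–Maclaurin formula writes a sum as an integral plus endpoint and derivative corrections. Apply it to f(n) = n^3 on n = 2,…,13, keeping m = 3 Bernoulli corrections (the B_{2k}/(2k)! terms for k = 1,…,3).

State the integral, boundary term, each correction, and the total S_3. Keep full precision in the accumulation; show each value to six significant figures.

The integral term ∫_2^13 x^3 dx = 7136.25.
½[f(2) + f(13)] = ½[8.00000 + 2197.00] = 1102.50.
Integral + boundary = 8238.75.
k=1: B_{2}/(2)! × [f^{(1)}(13) − f^{(1)}(2)] = 1/12 × (507.000 − 12.0000) = 41.2500.
Partial sum through k=1: 8280.00.
k=2: B_{4}/(4)! × [f^{(3)}(13) − f^{(3)}(2)] = −1/720 × (6.00000 − 6.00000) = 0.00000.
Partial sum through k=2: 8280.00.
k=3: B_{6}/(6)! × [f^{(5)}(13) − f^{(5)}(2)] = 1/30240 × (0.00000 − 0.00000) = 0.00000.

S_3 ≈ 8280.00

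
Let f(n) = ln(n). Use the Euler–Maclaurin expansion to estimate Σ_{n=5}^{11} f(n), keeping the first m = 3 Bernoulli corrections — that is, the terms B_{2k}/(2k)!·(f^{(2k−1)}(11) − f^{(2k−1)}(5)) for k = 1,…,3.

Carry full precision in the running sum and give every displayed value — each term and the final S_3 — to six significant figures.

Integral: ∫_5^11 ln(x) dx = 12.3297.
Endpoint term: (f(5) + f(11))/2 = (1.60944 + 2.39790)/2 = 2.00367.
Integral + boundary = 14.3333.
k=1: B_{2}/(2)! × [f^{(1)}(11) − f^{(1)}(5)] = 1/12 × (0.0909091 − 0.200000) = -0.00909091.
Running total after k=1: 14.3242.
k=2: B_{4}/(4)! × [f^{(3)}(11) − f^{(3)}(5)] = −1/720 × (0.00150263 − 0.0160000) = 2.01352e-05.
Running total after k=2: 14.3243.
k=3: B_{6}/(6)! × [f^{(5)}(11) − f^{(5)}(5)] = 1/30240 × (0.000149021 − 0.00768000) = -2.49040e-07.

S_3 ≈ 14.3243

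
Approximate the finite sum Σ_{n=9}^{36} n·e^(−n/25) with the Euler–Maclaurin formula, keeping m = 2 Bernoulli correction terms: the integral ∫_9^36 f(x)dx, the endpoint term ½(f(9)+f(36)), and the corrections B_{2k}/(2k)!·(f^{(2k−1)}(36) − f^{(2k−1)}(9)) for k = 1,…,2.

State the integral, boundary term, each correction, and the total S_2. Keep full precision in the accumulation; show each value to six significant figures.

S_2 ≈ 239.068

The integral term ∫_9^36 x·e^(−x/25) dx = 231.710.
Endpoint term: (f(9) + f(36))/2 = (6.27909 + 8.52940)/2 = 7.40424.
Running total after boundary: 239.114.
Correction k=1: B_{2}/2! · (f^{(1)}(36) − f^{(1)}(9)) = 1/12 · (-0.104248 − 0.446513) = -0.0458968.
After k=1: 239.068.
Correction k=2: B_{4}/4! · (f^{(3)}(36) − f^{(3)}(9)) = −1/720 · (0.000591372 − 0.00294698) = 3.27168e-06.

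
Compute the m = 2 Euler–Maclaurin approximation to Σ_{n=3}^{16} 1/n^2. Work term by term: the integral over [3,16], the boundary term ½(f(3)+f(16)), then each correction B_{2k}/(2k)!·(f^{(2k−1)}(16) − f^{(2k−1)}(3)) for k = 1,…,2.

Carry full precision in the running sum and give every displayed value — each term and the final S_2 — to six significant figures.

Integral: ∫_3^16 1/x^2 dx = 0.270833.
Boundary: ½(f(3) + f(16)) = ½(0.111111 + 0.00390625) = 0.0575087.
So far: 0.328342.
k=1: B_{2}/(2)! × [f^{(1)}(16) − f^{(1)}(3)] = 1/12 × (-0.000488281 − (-0.0740741)) = 0.00613215.
Running total after k=1: 0.334474.
k=2: B_{4}/(4)! × [f^{(3)}(16) − f^{(3)}(3)] = −1/720 × (-2.28882e-05 − (-0.0987654)) = -0.000137142.

S_2 ≈ 0.334337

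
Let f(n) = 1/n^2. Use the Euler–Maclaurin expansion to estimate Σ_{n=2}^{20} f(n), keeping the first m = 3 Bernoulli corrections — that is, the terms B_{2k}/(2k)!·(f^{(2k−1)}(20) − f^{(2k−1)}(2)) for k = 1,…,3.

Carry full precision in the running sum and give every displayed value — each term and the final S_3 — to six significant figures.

S_3 ≈ 0.596207

Integral: ∫_2^20 1/x^2 dx = 0.450000.
Boundary: ½(f(2) + f(20)) = ½(0.250000 + 0.00250000) = 0.126250.
So far: 0.576250.
k=1: B_{2}/(2)! × [f^{(1)}(20) − f^{(1)}(2)] = 1/12 × (-0.000250000 − (-0.250000)) = 0.0208125.
Partial sum through k=1: 0.597063.
k=2: B_{4}/(4)! × [f^{(3)}(20) − f^{(3)}(2)] = −1/720 × (-7.50000e-06 − (-0.750000)) = -0.00104166.
Partial sum through k=2: 0.596021.
k=3: B_{6}/(6)! × [f^{(5)}(20) − f^{(5)}(2)] = 1/30240 × (-5.62500e-07 − (-5.62500)) = 0.000186012.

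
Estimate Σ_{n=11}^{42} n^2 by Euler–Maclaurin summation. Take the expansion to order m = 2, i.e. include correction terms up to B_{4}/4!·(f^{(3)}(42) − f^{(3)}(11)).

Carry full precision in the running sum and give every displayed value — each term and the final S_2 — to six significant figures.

S_2 ≈ 25200.0

Integral: ∫_11^42 x^2 dx = 24252.3.
½[f(11) + f(42)] = ½[121.000 + 1764.00] = 942.500.
So far: 25194.8.
Order-1 term: 1/12 · (84.0000 − 22.0000) = 5.16667.
After k=1: 25200.0.
Order-2 term: −1/720 · (0.00000 − 0.00000) = 0.00000.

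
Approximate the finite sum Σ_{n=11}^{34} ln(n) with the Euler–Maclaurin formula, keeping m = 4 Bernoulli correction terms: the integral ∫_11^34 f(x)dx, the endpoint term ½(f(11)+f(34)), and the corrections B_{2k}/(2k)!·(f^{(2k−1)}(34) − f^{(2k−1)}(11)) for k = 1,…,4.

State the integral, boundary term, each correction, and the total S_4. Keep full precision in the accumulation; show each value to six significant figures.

S_4 ≈ 73.4764

The integral term ∫_11^34 ln(x) dx = 70.5194.
Endpoint term: (f(11) + f(34))/2 = (2.39790 + 3.52636)/2 = 2.96213.
Integral + boundary = 73.4815.
Order-1 term: 1/12 · (0.0294118 − 0.0909091) = -0.00512478.
Partial sum through k=1: 73.4764.
Order-2 term: −1/720 · (5.08854e-05 − 0.00150263) = 2.01631e-06.
Partial sum through k=2: 73.4764.
Order-3 term: 1/30240 · (5.28222e-07 − 0.000149021) = -4.91048e-09.
Partial sum through k=3: 73.4764.
Order-4 term: −1/1209600 · (1.37082e-08 − 3.69474e-05) = 3.05338e-11.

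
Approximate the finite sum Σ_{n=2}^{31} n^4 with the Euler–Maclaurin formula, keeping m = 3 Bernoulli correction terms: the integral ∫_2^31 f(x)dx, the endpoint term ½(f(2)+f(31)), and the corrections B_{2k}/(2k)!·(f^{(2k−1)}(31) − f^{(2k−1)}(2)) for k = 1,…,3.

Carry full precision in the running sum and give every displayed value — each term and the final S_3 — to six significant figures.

S_3 ≈ 6.19752e+06

∫_2^31 x^4 dx evaluates to 5.72582e+06.
Endpoint term: (f(2) + f(31))/2 = (16.0000 + 923521)/2 = 461768.
Integral + boundary = 6.18759e+06.
Order-1 term: 1/12 · (119164 − 32.0000) = 9927.67.
After k=1: 6.19752e+06.
Order-2 term: −1/720 · (744.000 − 48.0000) = -0.966667.
After k=2: 6.19752e+06.
Order-3 term: 1/30240 · (0.00000 − 0.00000) = 0.00000.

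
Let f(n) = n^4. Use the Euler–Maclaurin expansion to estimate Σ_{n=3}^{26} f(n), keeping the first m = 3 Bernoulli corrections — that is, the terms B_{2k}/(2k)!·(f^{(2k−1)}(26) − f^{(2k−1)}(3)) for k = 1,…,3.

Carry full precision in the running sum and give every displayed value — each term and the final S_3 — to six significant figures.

S_3 ≈ 2.61060e+06

Integral: ∫_3^26 x^4 dx = 2.37623e+06.
Boundary: ½(f(3) + f(26)) = ½(81.0000 + 456976) = 228528.
Integral + boundary = 2.60476e+06.
Order-1 term: 1/12 · (70304.0 − 108.000) = 5849.67.
After k=1: 2.61060e+06.
Order-2 term: −1/720 · (624.000 − 72.0000) = -0.766667.
After k=2: 2.61060e+06.
Order-3 term: 1/30240 · (0.00000 − 0.00000) = 0.00000.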